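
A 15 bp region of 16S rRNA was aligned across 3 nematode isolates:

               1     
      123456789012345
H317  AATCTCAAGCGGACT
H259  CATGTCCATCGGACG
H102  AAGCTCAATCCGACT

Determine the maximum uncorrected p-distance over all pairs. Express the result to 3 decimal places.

Pairwise Hamming distances:
  H317 vs H259: 5
  H317 vs H102: 3
  H259 vs H102: 6
The largest is 6 mismatches, between H259 and H102; p = 6/15 = 0.400.

0.400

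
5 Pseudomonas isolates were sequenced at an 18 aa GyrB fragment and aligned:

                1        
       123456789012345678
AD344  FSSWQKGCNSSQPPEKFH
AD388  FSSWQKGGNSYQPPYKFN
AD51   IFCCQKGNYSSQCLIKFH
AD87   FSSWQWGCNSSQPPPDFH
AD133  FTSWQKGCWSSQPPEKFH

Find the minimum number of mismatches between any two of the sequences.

Pairwise Hamming distances:
  AD344 vs AD388: 4
  AD344 vs AD51: 9
  AD344 vs AD87: 3
  AD344 vs AD133: 2
  AD388 vs AD51: 11
  AD388 vs AD87: 6
  AD388 vs AD133: 6
  AD51 vs AD87: 11
  AD51 vs AD133: 9
  AD87 vs AD133: 5
The smallest is 2, between AD344 and AD133.

2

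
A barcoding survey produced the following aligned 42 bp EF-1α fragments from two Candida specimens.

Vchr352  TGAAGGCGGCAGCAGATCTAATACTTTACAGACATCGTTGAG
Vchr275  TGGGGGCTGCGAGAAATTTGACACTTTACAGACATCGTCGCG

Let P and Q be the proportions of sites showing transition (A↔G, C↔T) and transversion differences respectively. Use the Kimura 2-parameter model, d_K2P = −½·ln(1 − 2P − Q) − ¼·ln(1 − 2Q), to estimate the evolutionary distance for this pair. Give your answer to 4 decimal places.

0.3851

The sequences differ at positions 3 (A/G, transition), 4 (A/G, transition), 8 (G/T, transversion), 11 (A/G, transition), 12 (G/A, transition), 13 (C/G, transversion), 15 (G/A, transition), 18 (C/T, transition), 20 (A/G, transition), 22 (T/C, transition), 39 (T/C, transition), 41 (A/C, transversion).
Of the 12 differences, 9 transitions and 3 transversions over 42 sites: P = 9/42 = 0.214286, Q = 3/42 = 0.071429.
d = −0.5·ln(0.499999) − 0.25·ln(0.857142) = −0.5·(-0.693149) − 0.25·(-0.154152) = 0.3851.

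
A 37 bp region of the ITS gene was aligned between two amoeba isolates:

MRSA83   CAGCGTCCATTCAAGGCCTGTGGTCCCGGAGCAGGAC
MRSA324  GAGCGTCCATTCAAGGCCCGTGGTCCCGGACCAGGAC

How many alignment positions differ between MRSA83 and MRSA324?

Differing sites — 1:C/G; 19:T/C; 31:G/C.
That gives 3 mismatches out of 37 aligned sites, so the Hamming distance is 3.

3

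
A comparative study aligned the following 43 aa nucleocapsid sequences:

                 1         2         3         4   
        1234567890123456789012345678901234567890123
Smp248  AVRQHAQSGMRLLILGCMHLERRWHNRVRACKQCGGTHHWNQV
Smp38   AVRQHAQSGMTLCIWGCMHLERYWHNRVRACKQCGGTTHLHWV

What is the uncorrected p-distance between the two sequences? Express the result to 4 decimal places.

0.1860

Mismatches occur at site 11 (R→T), site 13 (L→C), site 15 (L→W), site 23 (R→Y), site 38 (H→T), site 40 (W→L), site 41 (N→H), site 42 (Q→W).
There are 8 differences over 43 sites, so p = 8/43 = 0.1860.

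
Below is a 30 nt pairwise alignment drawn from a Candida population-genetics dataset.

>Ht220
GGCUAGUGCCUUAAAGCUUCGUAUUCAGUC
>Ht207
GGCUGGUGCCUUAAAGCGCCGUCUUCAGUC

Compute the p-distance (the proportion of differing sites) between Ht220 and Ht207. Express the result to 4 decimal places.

0.1333

Differing sites — 5:A/G; 18:U/G; 19:U/C; 23:A/C.
There are 4 differences over 30 sites, so p = 4/30 = 0.1333.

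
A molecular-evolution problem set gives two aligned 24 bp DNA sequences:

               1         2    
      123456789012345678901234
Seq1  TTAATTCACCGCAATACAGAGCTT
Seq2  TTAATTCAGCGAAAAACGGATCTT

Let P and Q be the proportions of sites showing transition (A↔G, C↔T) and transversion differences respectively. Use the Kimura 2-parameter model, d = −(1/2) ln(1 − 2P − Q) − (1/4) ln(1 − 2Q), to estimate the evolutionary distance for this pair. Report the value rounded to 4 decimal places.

0.2452

The sequences differ at positions 9 (C/G, transversion), 12 (C/A, transversion), 15 (T/A, transversion), 18 (A/G, transition), 21 (G/T, transversion).
Of the 5 differences, 1 transition and 4 transversions over 24 sites: P = 1/24 = 0.041667, Q = 4/24 = 0.166667.
d = −0.5·ln(0.749999) − 0.25·ln(0.666666) = −0.5·(-0.287683) − 0.25·(-0.405466) = 0.2452.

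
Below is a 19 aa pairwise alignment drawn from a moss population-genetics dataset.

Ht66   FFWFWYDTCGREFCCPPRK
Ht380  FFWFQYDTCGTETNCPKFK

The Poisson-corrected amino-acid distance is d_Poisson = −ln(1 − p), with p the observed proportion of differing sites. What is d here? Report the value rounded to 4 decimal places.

0.3795

Mismatches occur at site 5 (W/Q), site 11 (R/T), site 13 (F/T), site 14 (C/N), site 17 (P/K), site 18 (R/F).
p = 6/19 = 0.315789.
d = −ln(1 − 0.315789) = −ln(0.684211) = 0.3795.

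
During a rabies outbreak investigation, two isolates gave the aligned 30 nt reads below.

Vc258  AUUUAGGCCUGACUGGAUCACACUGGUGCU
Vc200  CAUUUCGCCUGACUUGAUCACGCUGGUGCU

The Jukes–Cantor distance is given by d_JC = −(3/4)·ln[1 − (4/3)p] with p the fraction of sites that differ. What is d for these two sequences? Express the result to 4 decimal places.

The sequences differ at positions 1 (A/C), 2 (U/A), 5 (A/U), 6 (G/C), 15 (G/U), 22 (A/G).
p = 6/30 = 0.200000.
d = −0.75 · ln(1 − (4/3)·0.200000) = −0.75 · ln(0.733333) = −0.75 · (-0.310155) = 0.2326.

0.2326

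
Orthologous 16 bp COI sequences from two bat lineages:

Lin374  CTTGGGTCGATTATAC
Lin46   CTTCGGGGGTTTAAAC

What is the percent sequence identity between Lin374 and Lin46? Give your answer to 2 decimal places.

The sequences differ at positions 4 (G/C), 7 (T/G), 8 (C/G), 10 (A/T), 14 (T/A).
11 of the 16 sites match, so the percent identity is 11/16 × 100 = 68.75%.

68.75%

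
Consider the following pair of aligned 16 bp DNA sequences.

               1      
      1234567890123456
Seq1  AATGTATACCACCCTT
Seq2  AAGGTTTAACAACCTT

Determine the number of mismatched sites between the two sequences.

Mismatches occur at site 3 (T/G), site 6 (A/T), site 9 (C/A), site 12 (C/A).
That gives 4 mismatches out of 16 aligned sites, so the Hamming distance is 4.

4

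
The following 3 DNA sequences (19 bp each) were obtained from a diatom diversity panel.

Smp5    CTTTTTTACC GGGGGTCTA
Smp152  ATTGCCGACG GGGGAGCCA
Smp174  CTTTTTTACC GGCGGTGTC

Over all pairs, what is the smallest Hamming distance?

Pairwise Hamming distances:
  Smp5 vs Smp152: 9
  Smp5 vs Smp174: 3
  Smp152 vs Smp174: 12
The smallest is 3, between Smp5 and Smp174.

3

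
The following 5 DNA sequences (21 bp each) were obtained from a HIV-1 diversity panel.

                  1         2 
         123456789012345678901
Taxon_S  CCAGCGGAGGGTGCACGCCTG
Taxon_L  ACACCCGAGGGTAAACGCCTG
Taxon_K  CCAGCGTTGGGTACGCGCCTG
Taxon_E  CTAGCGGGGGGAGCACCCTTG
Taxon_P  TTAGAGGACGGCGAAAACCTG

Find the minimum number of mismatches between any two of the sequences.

4

Pairwise Hamming distances:
  Taxon_S vs Taxon_L: 5
  Taxon_S vs Taxon_K: 4
  Taxon_S vs Taxon_E: 5
  Taxon_S vs Taxon_P: 8
  Taxon_L vs Taxon_K: 7
  Taxon_L vs Taxon_E: 10
  Taxon_L vs Taxon_P: 10
  Taxon_K vs Taxon_E: 8
  Taxon_K vs Taxon_P: 12
  Taxon_E vs Taxon_P: 9
The smallest is 4, between Taxon_S and Taxon_K.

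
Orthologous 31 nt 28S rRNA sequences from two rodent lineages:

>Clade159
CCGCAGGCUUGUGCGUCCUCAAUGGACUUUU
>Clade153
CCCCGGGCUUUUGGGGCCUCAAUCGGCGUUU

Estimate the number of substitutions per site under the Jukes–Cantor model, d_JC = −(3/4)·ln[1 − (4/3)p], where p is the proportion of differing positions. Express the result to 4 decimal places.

0.3163

The sequences differ at positions 3 (G/C), 5 (A/G), 11 (G/U), 14 (C/G), 16 (U/G), 24 (G/C), 26 (A/G), 28 (U/G).
p = 8/31 = 0.258065.
d = −0.75 · ln(1 − (4/3)·0.258065) = −0.75 · ln(0.655913) = −0.75 · (-0.421727) = 0.3163.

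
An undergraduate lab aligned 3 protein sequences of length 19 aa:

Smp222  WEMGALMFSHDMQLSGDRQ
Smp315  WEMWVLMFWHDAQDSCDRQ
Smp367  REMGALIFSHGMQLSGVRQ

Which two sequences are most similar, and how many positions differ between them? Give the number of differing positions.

4

Pairwise Hamming distances:
  Smp222 vs Smp315: 6
  Smp222 vs Smp367: 4
  Smp315 vs Smp367: 10
The smallest is 4, between Smp222 and Smp367.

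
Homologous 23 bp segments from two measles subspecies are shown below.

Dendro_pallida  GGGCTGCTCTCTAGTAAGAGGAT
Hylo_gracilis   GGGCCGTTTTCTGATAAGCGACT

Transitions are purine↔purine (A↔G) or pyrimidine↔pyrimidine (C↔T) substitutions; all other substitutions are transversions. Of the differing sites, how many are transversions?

2

The sequences differ at positions 5 (T/C, transition), 7 (C/T, transition), 9 (C/T, transition), 13 (A/G, transition), 14 (G/A, transition), 19 (A/C, transversion), 21 (G/A, transition), 22 (A/C, transversion).
Of the 8 differences, 6 transitions and 2 transversions, so the answer is 2.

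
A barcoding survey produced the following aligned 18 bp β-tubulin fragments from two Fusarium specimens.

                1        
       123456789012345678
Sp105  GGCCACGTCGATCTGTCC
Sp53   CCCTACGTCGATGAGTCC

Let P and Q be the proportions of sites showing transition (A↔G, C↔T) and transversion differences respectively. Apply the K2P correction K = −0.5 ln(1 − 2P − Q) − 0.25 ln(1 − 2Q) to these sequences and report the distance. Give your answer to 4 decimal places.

The sequences differ at positions 1 (G/C, transversion), 2 (G/C, transversion), 4 (C/T, transition), 13 (C/G, transversion), 14 (T/A, transversion).
Of the 5 differences, 1 transition and 4 transversions over 18 sites: P = 1/18 = 0.055556, Q = 4/18 = 0.222222.
d = −0.5·ln(0.666666) − 0.25·ln(0.555556) = −0.5·(-0.405466) − 0.25·(-0.587786) = 0.3497.

0.3497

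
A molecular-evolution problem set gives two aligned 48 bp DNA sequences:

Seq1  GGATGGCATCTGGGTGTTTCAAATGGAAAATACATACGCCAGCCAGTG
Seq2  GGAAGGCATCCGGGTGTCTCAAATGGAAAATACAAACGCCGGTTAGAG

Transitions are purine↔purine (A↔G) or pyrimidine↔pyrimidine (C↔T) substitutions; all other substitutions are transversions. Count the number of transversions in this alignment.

3

The sequences differ at positions 4 (T/A, transversion), 11 (T/C, transition), 18 (T/C, transition), 35 (T/A, transversion), 41 (A/G, transition), 43 (C/T, transition), 44 (C/T, transition), 47 (T/A, transversion).
Of the 8 differences, 5 transitions and 3 transversions, so the answer is 3.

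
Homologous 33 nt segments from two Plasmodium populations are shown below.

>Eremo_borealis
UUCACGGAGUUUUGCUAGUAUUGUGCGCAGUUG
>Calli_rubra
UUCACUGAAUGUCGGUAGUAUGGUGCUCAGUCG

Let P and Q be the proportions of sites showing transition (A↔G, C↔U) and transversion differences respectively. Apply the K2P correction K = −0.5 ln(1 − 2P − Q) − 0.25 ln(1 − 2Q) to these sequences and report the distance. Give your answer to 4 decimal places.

The sequences differ at positions 6 (G/U, transversion), 9 (G/A, transition), 11 (U/G, transversion), 13 (U/C, transition), 15 (C/G, transversion), 22 (U/G, transversion), 27 (G/U, transversion), 32 (U/C, transition).
Of the 8 differences, 3 transitions and 5 transversions over 33 sites: P = 3/33 = 0.090909, Q = 5/33 = 0.151515.
d = −0.5·ln(0.666667) − 0.25·ln(0.696970) = −0.5·(-0.405465) − 0.25·(-0.361013) = 0.2930.

0.2930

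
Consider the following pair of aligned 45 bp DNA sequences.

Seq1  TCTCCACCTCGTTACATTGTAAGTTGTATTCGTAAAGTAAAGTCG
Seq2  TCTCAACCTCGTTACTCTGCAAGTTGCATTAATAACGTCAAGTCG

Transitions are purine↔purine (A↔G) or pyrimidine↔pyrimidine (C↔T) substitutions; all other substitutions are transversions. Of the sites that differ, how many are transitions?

Mismatches occur at site 5 (C/A, transversion), site 16 (A/T, transversion), site 17 (T/C, transition), site 20 (T/C, transition), site 27 (T/C, transition), site 31 (C/A, transversion), site 32 (G/A, transition), site 36 (A/C, transversion), site 39 (A/C, transversion).
Of the 9 differences, 4 transitions and 5 transversions, so the answer is 4.

4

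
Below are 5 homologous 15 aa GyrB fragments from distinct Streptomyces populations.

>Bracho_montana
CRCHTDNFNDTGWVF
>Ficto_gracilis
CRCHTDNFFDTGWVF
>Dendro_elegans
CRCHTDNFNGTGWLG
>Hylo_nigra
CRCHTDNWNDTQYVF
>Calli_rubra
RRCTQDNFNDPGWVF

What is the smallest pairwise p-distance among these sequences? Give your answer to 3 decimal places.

0.067

Pairwise Hamming distances:
  Bracho_montana vs Ficto_gracilis: 1
  Bracho_montana vs Dendro_elegans: 3
  Bracho_montana vs Hylo_nigra: 3
  Bracho_montana vs Calli_rubra: 4
  Ficto_gracilis vs Dendro_elegans: 4
  Ficto_gracilis vs Hylo_nigra: 4
  Ficto_gracilis vs Calli_rubra: 5
  Dendro_elegans vs Hylo_nigra: 6
  Dendro_elegans vs Calli_rubra: 7
  Hylo_nigra vs Calli_rubra: 7
The smallest is 1 mismatch, between Bracho_montana and Ficto_gracilis; p = 1/15 = 0.067.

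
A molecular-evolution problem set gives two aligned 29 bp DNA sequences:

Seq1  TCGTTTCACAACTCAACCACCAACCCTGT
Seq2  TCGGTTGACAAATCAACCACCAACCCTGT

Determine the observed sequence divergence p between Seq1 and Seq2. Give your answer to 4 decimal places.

0.1034

Differing sites — 4:T/G; 7:C/G; 12:C/A.
There are 3 differences over 29 sites, so p = 3/29 = 0.1034.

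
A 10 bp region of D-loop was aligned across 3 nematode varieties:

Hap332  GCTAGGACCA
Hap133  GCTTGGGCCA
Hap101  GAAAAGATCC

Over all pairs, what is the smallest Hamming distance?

Pairwise Hamming distances:
  Hap332 vs Hap133: 2
  Hap332 vs Hap101: 5
  Hap133 vs Hap101: 7
The smallest is 2, between Hap332 and Hap133.

2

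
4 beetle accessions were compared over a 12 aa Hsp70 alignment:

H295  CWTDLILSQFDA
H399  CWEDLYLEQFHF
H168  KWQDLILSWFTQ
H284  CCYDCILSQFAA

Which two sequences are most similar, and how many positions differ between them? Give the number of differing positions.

4

Pairwise Hamming distances:
  H295 vs H399: 5
  H295 vs H168: 5
  H295 vs H284: 4
  H399 vs H168: 7
  H399 vs H284: 7
  H168 vs H284: 7
The smallest is 4, between H295 and H284.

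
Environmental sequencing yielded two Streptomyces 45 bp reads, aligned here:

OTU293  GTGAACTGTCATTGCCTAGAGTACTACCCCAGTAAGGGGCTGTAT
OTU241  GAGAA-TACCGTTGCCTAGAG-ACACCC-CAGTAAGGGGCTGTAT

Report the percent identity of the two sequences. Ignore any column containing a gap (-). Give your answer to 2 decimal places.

Excluding the 3 gap columns leaves 42 comparable sites.
Mismatches occur at site 2 (T↔A), site 8 (G↔A), site 9 (T↔C), site 11 (A↔G), site 25 (T↔A), site 26 (A↔C).
36 of the 42 comparable sites match, so the percent identity is 36/42 × 100 = 85.71%.

85.71%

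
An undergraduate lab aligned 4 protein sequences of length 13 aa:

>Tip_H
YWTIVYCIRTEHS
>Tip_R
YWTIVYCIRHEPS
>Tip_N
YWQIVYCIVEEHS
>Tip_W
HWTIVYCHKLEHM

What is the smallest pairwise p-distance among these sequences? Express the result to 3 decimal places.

0.154

Pairwise Hamming distances:
  Tip_H vs Tip_R: 2
  Tip_H vs Tip_N: 3
  Tip_H vs Tip_W: 5
  Tip_R vs Tip_N: 4
  Tip_R vs Tip_W: 6
  Tip_N vs Tip_W: 6
The smallest is 2 mismatches, between Tip_H and Tip_R; p = 2/13 = 0.154.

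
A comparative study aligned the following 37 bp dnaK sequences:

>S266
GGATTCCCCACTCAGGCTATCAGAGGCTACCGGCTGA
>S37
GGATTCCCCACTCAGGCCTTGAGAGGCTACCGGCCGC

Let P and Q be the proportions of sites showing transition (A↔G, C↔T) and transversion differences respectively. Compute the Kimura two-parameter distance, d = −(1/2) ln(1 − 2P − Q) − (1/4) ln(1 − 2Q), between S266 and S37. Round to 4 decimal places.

0.1491

Differing sites — 18:T/C (Ti); 19:A/T (Tv); 21:C/G (Tv); 35:T/C (Ti); 37:A/C (Tv).
Of the 5 differences, 2 transitions and 3 transversions over 37 sites: P = 2/37 = 0.054054, Q = 3/37 = 0.081081.
d = −0.5·ln(0.810811) − 0.25·ln(0.837838) = −0.5·(-0.209720) − 0.25·(-0.176931) = 0.1491.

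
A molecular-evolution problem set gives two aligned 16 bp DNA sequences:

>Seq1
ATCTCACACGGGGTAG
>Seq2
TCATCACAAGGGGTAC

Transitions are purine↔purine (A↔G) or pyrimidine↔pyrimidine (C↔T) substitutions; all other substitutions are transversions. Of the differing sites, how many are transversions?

4

Mismatches occur at site 1 (A↔T, transversion), site 2 (T↔C, transition), site 3 (C↔A, transversion), site 9 (C↔A, transversion), site 16 (G↔C, transversion).
Of the 5 differences, 1 transition and 4 transversions, so the answer is 4.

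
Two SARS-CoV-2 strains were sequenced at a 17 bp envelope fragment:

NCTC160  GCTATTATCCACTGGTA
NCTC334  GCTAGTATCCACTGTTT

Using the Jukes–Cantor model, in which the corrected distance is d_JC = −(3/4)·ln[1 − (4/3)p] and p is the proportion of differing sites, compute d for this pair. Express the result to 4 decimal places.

0.2012

Mismatches occur at site 5 (T→G), site 15 (G→T), site 17 (A→T).
p = 3/17 = 0.176471.
d = −0.75 · ln(1 − (4/3)·0.176471) = −0.75 · ln(0.764705) = −0.75 · (-0.268265) = 0.2012.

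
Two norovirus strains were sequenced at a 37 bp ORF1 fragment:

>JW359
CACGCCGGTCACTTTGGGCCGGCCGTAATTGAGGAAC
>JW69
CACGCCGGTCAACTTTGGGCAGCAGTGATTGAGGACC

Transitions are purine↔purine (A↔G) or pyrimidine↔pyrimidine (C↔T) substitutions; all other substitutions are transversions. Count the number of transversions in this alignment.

5

Mismatches occur at site 12 (C/A, transversion), site 13 (T/C, transition), site 16 (G/T, transversion), site 19 (C/G, transversion), site 21 (G/A, transition), site 24 (C/A, transversion), site 27 (A/G, transition), site 36 (A/C, transversion).
Of the 8 differences, 3 transitions and 5 transversions, so the answer is 5.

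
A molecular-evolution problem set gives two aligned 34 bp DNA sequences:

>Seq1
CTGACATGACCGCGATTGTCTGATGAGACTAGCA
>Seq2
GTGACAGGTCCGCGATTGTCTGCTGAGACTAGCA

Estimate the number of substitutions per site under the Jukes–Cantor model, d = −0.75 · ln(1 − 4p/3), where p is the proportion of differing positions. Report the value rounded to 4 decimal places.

Differing sites — 1:C/G; 7:T/G; 9:A/T; 23:A/C.
p = 4/34 = 0.117647.
d = −0.75 · ln(1 − (4/3)·0.117647) = −0.75 · ln(0.843137) = −0.75 · (-0.170626) = 0.1280.

0.1280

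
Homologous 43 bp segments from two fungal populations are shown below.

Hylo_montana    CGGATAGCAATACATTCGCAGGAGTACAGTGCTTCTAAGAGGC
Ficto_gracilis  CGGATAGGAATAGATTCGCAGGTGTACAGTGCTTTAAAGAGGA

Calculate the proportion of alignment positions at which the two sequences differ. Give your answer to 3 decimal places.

0.140

Mismatches occur at site 8 (C/G), site 13 (C/G), site 23 (A/T), site 35 (C/T), site 36 (T/A), site 43 (C/A).
There are 6 differences over 43 sites, so p = 6/43 = 0.140.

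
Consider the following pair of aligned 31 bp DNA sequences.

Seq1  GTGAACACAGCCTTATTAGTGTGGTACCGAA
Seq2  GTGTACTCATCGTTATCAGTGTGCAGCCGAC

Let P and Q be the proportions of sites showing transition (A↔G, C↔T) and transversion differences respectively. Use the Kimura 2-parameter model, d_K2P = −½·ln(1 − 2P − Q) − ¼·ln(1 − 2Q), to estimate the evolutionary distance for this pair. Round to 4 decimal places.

The sequences differ at positions 4 (A/T, transversion), 7 (A/T, transversion), 10 (G/T, transversion), 12 (C/G, transversion), 17 (T/C, transition), 24 (G/C, transversion), 25 (T/A, transversion), 26 (A/G, transition), 31 (A/C, transversion).
Of the 9 differences, 2 transitions and 7 transversions over 31 sites: P = 2/31 = 0.064516, Q = 7/31 = 0.225806.
d = −0.5·ln(0.645162) − 0.25·ln(0.548388) = −0.5·(-0.438254) − 0.25·(-0.600772) = 0.3693.

0.3693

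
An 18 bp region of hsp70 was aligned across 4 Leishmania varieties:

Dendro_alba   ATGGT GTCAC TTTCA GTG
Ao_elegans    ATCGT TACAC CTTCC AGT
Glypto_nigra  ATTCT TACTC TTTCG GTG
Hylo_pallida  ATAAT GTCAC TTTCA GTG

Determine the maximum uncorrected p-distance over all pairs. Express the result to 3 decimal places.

0.500

Pairwise Hamming distances:
  Dendro_alba vs Ao_elegans: 8
  Dendro_alba vs Glypto_nigra: 6
  Dendro_alba vs Hylo_pallida: 2
  Ao_elegans vs Glypto_nigra: 8
  Ao_elegans vs Hylo_pallida: 9
  Glypto_nigra vs Hylo_pallida: 6
The largest is 9 mismatches, between Ao_elegans and Hylo_pallida; p = 9/18 = 0.500.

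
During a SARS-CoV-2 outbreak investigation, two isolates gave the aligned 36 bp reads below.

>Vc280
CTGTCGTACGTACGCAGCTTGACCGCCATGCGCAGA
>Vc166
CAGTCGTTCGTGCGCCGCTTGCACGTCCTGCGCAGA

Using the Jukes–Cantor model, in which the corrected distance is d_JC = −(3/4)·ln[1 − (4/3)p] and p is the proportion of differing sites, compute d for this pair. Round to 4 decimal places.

Mismatches occur at site 2 (T→A), site 8 (A→T), site 12 (A→G), site 16 (A→C), site 22 (A→C), site 23 (C→A), site 26 (C→T), site 28 (A→C).
p = 8/36 = 0.222222.
d = −0.75 · ln(1 − (4/3)·0.222222) = −0.75 · ln(0.703704) = −0.75 · (-0.351397) = 0.2635.

0.2635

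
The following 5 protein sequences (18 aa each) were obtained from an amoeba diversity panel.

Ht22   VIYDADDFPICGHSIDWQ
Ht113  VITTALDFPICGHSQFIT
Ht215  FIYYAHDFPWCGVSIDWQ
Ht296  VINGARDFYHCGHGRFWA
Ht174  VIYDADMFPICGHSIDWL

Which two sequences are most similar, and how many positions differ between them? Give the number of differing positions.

2

Pairwise Hamming distances:
  Ht22 vs Ht113: 7
  Ht22 vs Ht215: 5
  Ht22 vs Ht296: 9
  Ht22 vs Ht174: 2
  Ht113 vs Ht215: 10
  Ht113 vs Ht296: 9
  Ht113 vs Ht174: 8
  Ht215 vs Ht296: 11
  Ht215 vs Ht174: 7
  Ht296 vs Ht174: 10
The smallest is 2, between Ht22 and Ht174.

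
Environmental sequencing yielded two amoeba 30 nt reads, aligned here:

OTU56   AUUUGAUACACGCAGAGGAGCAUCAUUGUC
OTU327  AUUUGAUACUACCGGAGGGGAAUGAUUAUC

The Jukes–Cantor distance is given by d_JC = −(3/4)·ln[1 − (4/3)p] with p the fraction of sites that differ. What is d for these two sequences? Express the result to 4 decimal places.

Mismatches occur at site 10 (A↔U), site 11 (C↔A), site 12 (G↔C), site 14 (A↔G), site 19 (A↔G), site 21 (C↔A), site 24 (C↔G), site 28 (G↔A).
p = 8/30 = 0.266667.
d = −0.75 · ln(1 − (4/3)·0.266667) = −0.75 · ln(0.644444) = −0.75 · (-0.439367) = 0.3295.

0.3295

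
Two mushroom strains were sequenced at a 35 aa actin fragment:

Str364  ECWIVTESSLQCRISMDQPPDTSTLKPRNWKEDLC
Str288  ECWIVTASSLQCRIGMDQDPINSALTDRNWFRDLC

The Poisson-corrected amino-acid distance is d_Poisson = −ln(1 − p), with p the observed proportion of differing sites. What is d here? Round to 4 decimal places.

Differing sites — 7:E/A; 15:S/G; 19:P/D; 21:D/I; 22:T/N; 24:T/A; 26:K/T; 27:P/D; 31:K/F; 32:E/R.
p = 10/35 = 0.285714.
d = −ln(1 − 0.285714) = −ln(0.714286) = 0.3365.

0.3365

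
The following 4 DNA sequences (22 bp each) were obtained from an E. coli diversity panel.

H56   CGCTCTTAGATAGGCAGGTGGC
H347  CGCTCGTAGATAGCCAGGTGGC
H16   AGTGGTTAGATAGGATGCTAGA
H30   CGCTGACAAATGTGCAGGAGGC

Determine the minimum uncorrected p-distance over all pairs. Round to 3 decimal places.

Pairwise Hamming distances:
  H56 vs H347: 2
  H56 vs H16: 9
  H56 vs H30: 7
  H347 vs H16: 11
  H347 vs H30: 8
  H16 vs H30: 14
The smallest is 2 mismatches, between H56 and H347; p = 2/22 = 0.091.

0.091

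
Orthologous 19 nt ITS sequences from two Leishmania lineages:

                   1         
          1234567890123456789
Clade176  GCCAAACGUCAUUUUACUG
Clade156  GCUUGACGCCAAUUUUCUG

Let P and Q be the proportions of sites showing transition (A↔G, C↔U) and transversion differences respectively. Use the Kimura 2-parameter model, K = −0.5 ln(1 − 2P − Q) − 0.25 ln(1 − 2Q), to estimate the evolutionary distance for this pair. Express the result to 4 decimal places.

The sequences differ at positions 3 (C/U, transition), 4 (A/U, transversion), 5 (A/G, transition), 9 (U/C, transition), 12 (U/A, transversion), 16 (A/U, transversion).
Of the 6 differences, 3 transitions and 3 transversions over 19 sites: P = 3/19 = 0.157895, Q = 3/19 = 0.157895.
d = −0.5·ln(0.526315) − 0.25·ln(0.684210) = −0.5·(-0.641855) − 0.25·(-0.379490) = 0.4158.

0.4158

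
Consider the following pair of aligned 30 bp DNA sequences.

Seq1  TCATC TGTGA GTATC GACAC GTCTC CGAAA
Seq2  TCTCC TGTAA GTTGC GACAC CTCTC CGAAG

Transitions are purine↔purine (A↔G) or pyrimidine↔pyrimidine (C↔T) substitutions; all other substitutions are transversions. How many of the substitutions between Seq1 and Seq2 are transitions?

3

The sequences differ at positions 3 (A/T, transversion), 4 (T/C, transition), 9 (G/A, transition), 13 (A/T, transversion), 14 (T/G, transversion), 21 (G/C, transversion), 30 (A/G, transition).
Of the 7 differences, 3 transitions and 4 transversions, so the answer is 3.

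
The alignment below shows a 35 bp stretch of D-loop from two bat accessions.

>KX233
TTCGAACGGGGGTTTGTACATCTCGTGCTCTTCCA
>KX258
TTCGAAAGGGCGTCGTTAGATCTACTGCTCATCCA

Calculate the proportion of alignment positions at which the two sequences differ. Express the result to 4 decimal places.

The sequences differ at positions 7 (C/A), 11 (G/C), 14 (T/C), 15 (T/G), 16 (G/T), 19 (C/G), 24 (C/A), 25 (G/C), 31 (T/A).
There are 9 differences over 35 sites, so p = 9/35 = 0.2571.

0.2571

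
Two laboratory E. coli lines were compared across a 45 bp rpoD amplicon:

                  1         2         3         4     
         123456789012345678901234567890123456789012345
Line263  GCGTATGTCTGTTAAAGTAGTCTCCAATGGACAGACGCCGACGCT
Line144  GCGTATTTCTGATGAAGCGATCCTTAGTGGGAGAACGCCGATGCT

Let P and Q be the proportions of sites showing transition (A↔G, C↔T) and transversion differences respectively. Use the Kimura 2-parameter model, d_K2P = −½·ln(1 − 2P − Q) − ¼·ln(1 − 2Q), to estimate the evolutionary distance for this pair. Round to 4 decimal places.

0.4939

The sequences differ at positions 7 (G/T, transversion), 12 (T/A, transversion), 14 (A/G, transition), 18 (T/C, transition), 19 (A/G, transition), 20 (G/A, transition), 23 (T/C, transition), 24 (C/T, transition), 25 (C/T, transition), 27 (A/G, transition), 31 (A/G, transition), 32 (C/A, transversion), 33 (A/G, transition), 34 (G/A, transition), 42 (C/T, transition).
Of the 15 differences, 12 transitions and 3 transversions over 45 sites: P = 12/45 = 0.266667, Q = 3/45 = 0.066667.
d = −0.5·ln(0.399999) − 0.25·ln(0.866666) = −0.5·(-0.916293) − 0.25·(-0.143102) = 0.4939.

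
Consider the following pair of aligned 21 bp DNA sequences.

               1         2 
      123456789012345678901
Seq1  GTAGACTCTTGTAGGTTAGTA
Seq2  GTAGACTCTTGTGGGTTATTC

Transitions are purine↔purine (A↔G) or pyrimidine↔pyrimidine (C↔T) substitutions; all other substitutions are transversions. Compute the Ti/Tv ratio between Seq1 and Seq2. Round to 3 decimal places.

0.500

Differing sites — 13:A/G (Ti); 19:G/T (Tv); 21:A/C (Tv).
Of the 3 differences, 1 transition and 2 transversions, so Ti/Tv = 1/2 = 0.500.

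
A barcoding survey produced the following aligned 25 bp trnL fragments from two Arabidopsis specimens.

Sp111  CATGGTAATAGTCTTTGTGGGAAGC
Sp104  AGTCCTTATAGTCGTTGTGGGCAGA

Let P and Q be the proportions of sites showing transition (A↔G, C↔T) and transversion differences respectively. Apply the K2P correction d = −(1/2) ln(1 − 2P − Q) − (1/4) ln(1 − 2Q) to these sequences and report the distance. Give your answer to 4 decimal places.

The sequences differ at positions 1 (C/A, transversion), 2 (A/G, transition), 4 (G/C, transversion), 5 (G/C, transversion), 7 (A/T, transversion), 14 (T/G, transversion), 22 (A/C, transversion), 25 (C/A, transversion).
Of the 8 differences, 1 transition and 7 transversions over 25 sites: P = 1/25 = 0.040000, Q = 7/25 = 0.280000.
d = −0.5·ln(0.640000) − 0.25·ln(0.440000) = −0.5·(-0.446287) − 0.25·(-0.820981) = 0.4284.

0.4284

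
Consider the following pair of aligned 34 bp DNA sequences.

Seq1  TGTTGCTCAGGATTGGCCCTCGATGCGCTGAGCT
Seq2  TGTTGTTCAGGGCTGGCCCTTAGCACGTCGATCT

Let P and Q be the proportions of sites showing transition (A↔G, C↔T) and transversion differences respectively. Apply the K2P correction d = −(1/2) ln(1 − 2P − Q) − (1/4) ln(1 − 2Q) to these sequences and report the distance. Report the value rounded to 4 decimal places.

0.4959

Mismatches occur at site 6 (C↔T, transition), site 12 (A↔G, transition), site 13 (T↔C, transition), site 21 (C↔T, transition), site 22 (G↔A, transition), site 23 (A↔G, transition), site 24 (T↔C, transition), site 25 (G↔A, transition), site 28 (C↔T, transition), site 29 (T↔C, transition), site 32 (G↔T, transversion).
Of the 11 differences, 10 transitions and 1 transversion over 34 sites: P = 10/34 = 0.294118, Q = 1/34 = 0.029412.
d = −0.5·ln(0.382352) − 0.25·ln(0.941176) = −0.5·(-0.961414) − 0.25·(-0.060625) = 0.4959.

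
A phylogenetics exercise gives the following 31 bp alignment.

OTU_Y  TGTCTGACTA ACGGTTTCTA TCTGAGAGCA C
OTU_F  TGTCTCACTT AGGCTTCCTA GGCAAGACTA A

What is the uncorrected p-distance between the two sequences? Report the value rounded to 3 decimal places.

0.387

Mismatches occur at site 6 (G↔C), site 10 (A↔T), site 12 (C↔G), site 14 (G↔C), site 17 (T↔C), site 21 (T↔G), site 22 (C↔G), site 23 (T↔C), site 24 (G↔A), site 28 (G↔C), site 29 (C↔T), site 31 (C↔A).
There are 12 differences over 31 sites, so p = 12/31 = 0.387.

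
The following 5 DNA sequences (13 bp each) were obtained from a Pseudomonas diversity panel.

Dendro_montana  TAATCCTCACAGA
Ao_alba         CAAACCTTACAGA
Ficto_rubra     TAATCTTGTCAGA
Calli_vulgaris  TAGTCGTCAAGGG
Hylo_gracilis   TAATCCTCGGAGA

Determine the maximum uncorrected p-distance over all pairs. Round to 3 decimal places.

Pairwise Hamming distances:
  Dendro_montana vs Ao_alba: 3
  Dendro_montana vs Ficto_rubra: 3
  Dendro_montana vs Calli_vulgaris: 5
  Dendro_montana vs Hylo_gracilis: 2
  Ao_alba vs Ficto_rubra: 5
  Ao_alba vs Calli_vulgaris: 8
  Ao_alba vs Hylo_gracilis: 5
  Ficto_rubra vs Calli_vulgaris: 7
  Ficto_rubra vs Hylo_gracilis: 4
  Calli_vulgaris vs Hylo_gracilis: 6
The largest is 8 mismatches, between Ao_alba and Calli_vulgaris; p = 8/13 = 0.615.

0.615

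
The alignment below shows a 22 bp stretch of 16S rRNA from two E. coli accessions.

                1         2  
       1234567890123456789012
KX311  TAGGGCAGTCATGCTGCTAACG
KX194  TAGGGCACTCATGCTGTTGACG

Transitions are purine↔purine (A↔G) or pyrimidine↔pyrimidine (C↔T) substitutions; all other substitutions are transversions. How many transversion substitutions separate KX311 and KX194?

Mismatches occur at site 8 (G↔C, transversion), site 17 (C↔T, transition), site 19 (A↔G, transition).
Of the 3 differences, 2 transitions and 1 transversion, so the answer is 1.

1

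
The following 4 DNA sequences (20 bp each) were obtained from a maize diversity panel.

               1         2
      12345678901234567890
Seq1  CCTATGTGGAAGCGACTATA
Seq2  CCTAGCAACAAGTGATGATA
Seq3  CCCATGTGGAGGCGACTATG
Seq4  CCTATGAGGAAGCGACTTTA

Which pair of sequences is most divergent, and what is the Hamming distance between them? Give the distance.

Pairwise Hamming distances:
  Seq1 vs Seq2: 8
  Seq1 vs Seq3: 3
  Seq1 vs Seq4: 2
  Seq2 vs Seq3: 11
  Seq2 vs Seq4: 8
  Seq3 vs Seq4: 5
The largest is 11, between Seq2 and Seq3.

11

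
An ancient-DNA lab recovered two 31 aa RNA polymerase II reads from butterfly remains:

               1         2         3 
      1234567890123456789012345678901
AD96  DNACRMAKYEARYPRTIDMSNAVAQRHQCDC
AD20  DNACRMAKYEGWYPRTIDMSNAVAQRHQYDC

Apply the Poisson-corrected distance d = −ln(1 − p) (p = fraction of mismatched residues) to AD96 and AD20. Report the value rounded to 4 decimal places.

0.1018

Mismatches occur at site 11 (A/G), site 12 (R/W), site 29 (C/Y).
p = 3/31 = 0.096774.
d = −ln(1 − 0.096774) = −ln(0.903226) = 0.1018.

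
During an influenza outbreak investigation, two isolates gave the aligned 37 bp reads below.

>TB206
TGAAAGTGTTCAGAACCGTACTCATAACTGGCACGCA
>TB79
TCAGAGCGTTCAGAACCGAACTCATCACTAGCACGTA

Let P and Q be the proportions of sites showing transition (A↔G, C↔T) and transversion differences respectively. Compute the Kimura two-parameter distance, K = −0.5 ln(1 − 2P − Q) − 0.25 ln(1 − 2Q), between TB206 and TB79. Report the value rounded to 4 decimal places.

0.2206

Differing sites — 2:G/C (Tv); 4:A/G (Ti); 7:T/C (Ti); 19:T/A (Tv); 26:A/C (Tv); 30:G/A (Ti); 36:C/T (Ti).
Of the 7 differences, 4 transitions and 3 transversions over 37 sites: P = 4/37 = 0.108108, Q = 3/37 = 0.081081.
d = −0.5·ln(0.702703) − 0.25·ln(0.837838) = −0.5·(-0.352821) − 0.25·(-0.176931) = 0.2206.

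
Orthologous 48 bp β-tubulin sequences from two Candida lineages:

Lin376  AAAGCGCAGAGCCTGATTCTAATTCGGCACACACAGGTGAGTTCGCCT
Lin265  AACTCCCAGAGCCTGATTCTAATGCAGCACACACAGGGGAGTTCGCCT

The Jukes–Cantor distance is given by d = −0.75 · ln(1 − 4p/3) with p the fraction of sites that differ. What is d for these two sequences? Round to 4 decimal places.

Mismatches occur at site 3 (A→C), site 4 (G→T), site 6 (G→C), site 24 (T→G), site 26 (G→A), site 38 (T→G).
p = 6/48 = 0.125000.
d = −0.75 · ln(1 − (4/3)·0.125000) = −0.75 · ln(0.833333) = −0.75 · (-0.182322) = 0.1367.

0.1367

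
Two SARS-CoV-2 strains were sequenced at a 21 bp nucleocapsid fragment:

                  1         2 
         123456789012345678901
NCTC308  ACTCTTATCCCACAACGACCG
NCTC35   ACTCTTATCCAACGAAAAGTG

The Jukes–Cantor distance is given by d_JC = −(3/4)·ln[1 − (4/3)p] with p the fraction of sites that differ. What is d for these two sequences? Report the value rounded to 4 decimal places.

The sequences differ at positions 11 (C/A), 14 (A/G), 16 (C/A), 17 (G/A), 19 (C/G), 20 (C/T).
p = 6/21 = 0.285714.
d = −0.75 · ln(1 − (4/3)·0.285714) = −0.75 · ln(0.619048) = −0.75 · (-0.479572) = 0.3597.

0.3597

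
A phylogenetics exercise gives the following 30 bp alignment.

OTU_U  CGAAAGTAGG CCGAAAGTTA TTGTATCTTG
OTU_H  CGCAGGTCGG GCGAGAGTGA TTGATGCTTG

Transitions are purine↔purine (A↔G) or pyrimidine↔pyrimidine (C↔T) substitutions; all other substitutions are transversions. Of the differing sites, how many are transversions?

The sequences differ at positions 3 (A/C, transversion), 5 (A/G, transition), 8 (A/C, transversion), 11 (C/G, transversion), 15 (A/G, transition), 19 (T/G, transversion), 24 (T/A, transversion), 25 (A/T, transversion), 26 (T/G, transversion).
Of the 9 differences, 2 transitions and 7 transversions, so the answer is 7.

7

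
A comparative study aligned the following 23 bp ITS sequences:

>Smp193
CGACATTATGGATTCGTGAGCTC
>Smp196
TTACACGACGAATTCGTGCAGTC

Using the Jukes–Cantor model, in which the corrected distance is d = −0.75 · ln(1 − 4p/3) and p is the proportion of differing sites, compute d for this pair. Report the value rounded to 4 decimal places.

The sequences differ at positions 1 (C/T), 2 (G/T), 6 (T/C), 7 (T/G), 9 (T/C), 11 (G/A), 19 (A/C), 20 (G/A), 21 (C/G).
p = 9/23 = 0.391304.
d = −0.75 · ln(1 − (4/3)·0.391304) = −0.75 · ln(0.478261) = −0.75 · (-0.737599) = 0.5532.

0.5532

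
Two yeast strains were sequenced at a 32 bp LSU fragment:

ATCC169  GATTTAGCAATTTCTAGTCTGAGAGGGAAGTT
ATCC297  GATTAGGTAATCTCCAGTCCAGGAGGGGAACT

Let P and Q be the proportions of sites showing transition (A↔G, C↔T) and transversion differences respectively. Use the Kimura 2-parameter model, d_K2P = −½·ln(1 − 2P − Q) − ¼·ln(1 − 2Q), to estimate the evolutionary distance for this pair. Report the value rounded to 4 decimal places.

Mismatches occur at site 5 (T↔A, transversion), site 6 (A↔G, transition), site 8 (C↔T, transition), site 12 (T↔C, transition), site 15 (T↔C, transition), site 20 (T↔C, transition), site 21 (G↔A, transition), site 22 (A↔G, transition), site 28 (A↔G, transition), site 30 (G↔A, transition), site 31 (T↔C, transition).
Of the 11 differences, 10 transitions and 1 transversion over 32 sites: P = 10/32 = 0.312500, Q = 1/32 = 0.031250.
d = −0.5·ln(0.343750) − 0.25·ln(0.937500) = −0.5·(-1.067841) − 0.25·(-0.064539) = 0.5501.

0.5501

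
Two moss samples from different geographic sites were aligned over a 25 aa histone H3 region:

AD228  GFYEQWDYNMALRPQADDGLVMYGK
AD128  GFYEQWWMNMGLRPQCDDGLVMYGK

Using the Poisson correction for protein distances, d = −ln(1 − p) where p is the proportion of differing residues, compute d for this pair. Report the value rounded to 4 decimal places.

The sequences differ at positions 7 (D/W), 8 (Y/M), 11 (A/G), 16 (A/C).
p = 4/25 = 0.160000.
d = −ln(1 − 0.160000) = −ln(0.840000) = 0.1744.

0.1744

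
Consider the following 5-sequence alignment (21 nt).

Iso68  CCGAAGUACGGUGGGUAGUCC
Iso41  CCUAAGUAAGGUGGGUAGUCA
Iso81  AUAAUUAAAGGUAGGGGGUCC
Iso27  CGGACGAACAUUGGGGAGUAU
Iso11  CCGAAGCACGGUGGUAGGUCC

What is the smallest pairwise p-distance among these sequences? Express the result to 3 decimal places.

0.143

Pairwise Hamming distances:
  Iso68 vs Iso41: 3
  Iso68 vs Iso81: 10
  Iso68 vs Iso27: 8
  Iso68 vs Iso11: 4
  Iso41 vs Iso81: 10
  Iso41 vs Iso27: 10
  Iso41 vs Iso11: 7
  Iso81 vs Iso27: 12
  Iso81 vs Iso11: 10
  Iso27 vs Iso11: 10
The smallest is 3 mismatches, between Iso68 and Iso41; p = 3/21 = 0.143.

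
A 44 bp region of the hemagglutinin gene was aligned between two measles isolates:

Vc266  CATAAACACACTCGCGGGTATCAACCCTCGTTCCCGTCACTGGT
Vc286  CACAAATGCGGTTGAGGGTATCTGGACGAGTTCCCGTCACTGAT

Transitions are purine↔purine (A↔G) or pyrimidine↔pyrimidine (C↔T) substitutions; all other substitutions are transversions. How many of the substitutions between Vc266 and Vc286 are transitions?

7

Mismatches occur at site 3 (T→C, transition), site 7 (C→T, transition), site 8 (A→G, transition), site 10 (A→G, transition), site 11 (C→G, transversion), site 13 (C→T, transition), site 15 (C→A, transversion), site 23 (A→T, transversion), site 24 (A→G, transition), site 25 (C→G, transversion), site 26 (C→A, transversion), site 28 (T→G, transversion), site 29 (C→A, transversion), site 43 (G→A, transition).
Of the 14 differences, 7 transitions and 7 transversions, so the answer is 7.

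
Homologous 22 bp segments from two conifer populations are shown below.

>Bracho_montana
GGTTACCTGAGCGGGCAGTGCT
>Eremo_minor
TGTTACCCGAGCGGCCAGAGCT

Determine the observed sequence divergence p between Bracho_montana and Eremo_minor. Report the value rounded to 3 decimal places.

Mismatches occur at site 1 (G→T), site 8 (T→C), site 15 (G→C), site 19 (T→A).
There are 4 differences over 22 sites, so p = 4/22 = 0.182.

0.182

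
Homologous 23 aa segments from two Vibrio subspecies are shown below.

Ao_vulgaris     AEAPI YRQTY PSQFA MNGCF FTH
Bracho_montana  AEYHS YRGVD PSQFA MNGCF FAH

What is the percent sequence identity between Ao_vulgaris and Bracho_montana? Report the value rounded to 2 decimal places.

Mismatches occur at site 3 (A↔Y), site 4 (P↔H), site 5 (I↔S), site 8 (Q↔G), site 9 (T↔V), site 10 (Y↔D), site 22 (T↔A).
16 of the 23 sites match, so the percent identity is 16/23 × 100 = 69.57%.

69.57%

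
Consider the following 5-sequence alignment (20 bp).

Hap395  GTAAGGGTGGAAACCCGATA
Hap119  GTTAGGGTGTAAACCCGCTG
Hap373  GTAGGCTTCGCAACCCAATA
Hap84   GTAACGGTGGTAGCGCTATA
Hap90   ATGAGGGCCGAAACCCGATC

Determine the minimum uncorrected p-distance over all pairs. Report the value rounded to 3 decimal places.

Pairwise Hamming distances:
  Hap395 vs Hap119: 4
  Hap395 vs Hap373: 6
  Hap395 vs Hap84: 5
  Hap395 vs Hap90: 5
  Hap119 vs Hap373: 10
  Hap119 vs Hap84: 9
  Hap119 vs Hap90: 7
  Hap373 vs Hap84: 9
  Hap373 vs Hap90: 9
  Hap84 vs Hap90: 10
The smallest is 4 mismatches, between Hap395 and Hap119; p = 4/20 = 0.200.

0.200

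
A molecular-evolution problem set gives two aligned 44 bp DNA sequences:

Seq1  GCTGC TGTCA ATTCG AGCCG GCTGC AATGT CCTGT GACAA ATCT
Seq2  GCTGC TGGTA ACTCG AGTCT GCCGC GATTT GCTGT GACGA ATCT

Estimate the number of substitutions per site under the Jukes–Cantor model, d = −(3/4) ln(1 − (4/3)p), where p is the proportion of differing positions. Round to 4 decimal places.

0.2708

The sequences differ at positions 8 (T/G), 9 (C/T), 12 (T/C), 18 (C/T), 20 (G/T), 23 (T/C), 26 (A/G), 29 (G/T), 31 (C/G), 39 (A/G).
p = 10/44 = 0.227273.
d = −0.75 · ln(1 − (4/3)·0.227273) = −0.75 · ln(0.696969) = −0.75 · (-0.361014) = 0.2708.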